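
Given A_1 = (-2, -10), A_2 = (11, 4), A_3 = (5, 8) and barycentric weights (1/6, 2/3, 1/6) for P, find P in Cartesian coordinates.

(47/6, 7/3)

P = (1/6)·A_1 + (2/3)·A_2 + (1/6)·A_3.
x-coordinate: (1/6)·(-2) + (2/3)·11 + (1/6)·5 = 47/6.
y-coordinate: (1/6)·(-10) + (2/3)·4 + (1/6)·8 = 7/3.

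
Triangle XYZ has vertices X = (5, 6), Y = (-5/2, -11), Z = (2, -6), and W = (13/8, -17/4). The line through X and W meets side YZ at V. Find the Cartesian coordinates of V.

(1/2, -23/3)

Barycentric coordinates of W with respect to XYZ: (1/4, 1/4, 1/2).
On side YZ the X-coordinate is zero; dropping W's X-weight 1/4 and renormalizing the remaining 1/4 : 1/2 gives weights 1/3, 2/3 on Y, Z.
V = (1/3)·(-5/2, -11) + (2/3)·(2, -6) = (1/2, -23/3).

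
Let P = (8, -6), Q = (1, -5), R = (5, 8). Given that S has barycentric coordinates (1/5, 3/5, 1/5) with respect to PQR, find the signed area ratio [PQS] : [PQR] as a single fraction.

The signed ratio [PQS]/[PQR] equals the barycentric coordinate of S at vertex R, which is 1/5.

1/5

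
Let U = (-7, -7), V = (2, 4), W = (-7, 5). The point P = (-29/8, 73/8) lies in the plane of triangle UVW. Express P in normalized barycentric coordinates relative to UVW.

Signed area of the reference triangle: [UVW] = ½·((-7)·(4−5) + 2·(5−(-7)) + (-7)·(-7−4)) = ½·(7 + 24 + 77) = 54.
[PVW] = ½·((-29/8)·(4−5) + 2·(5−(73/8)) + (-7)·(73/8−4)) = ½·(29/8 − 33/4 − 287/8) = -81/4, so the U-coordinate is (-81/4)/54 = -3/8.
[UPW] = ½·((-7)·(73/8−5) + (-29/8)·(5−(-7)) + (-7)·(-7−(73/8))) = ½·(-231/8 − 87/2 + 903/8) = 81/4, so the V-coordinate is 3/8.
[UVP] = ½·((-7)·(4−(73/8)) + 2·(73/8−(-7)) + (-29/8)·(-7−4)) = ½·(287/8 + 129/4 + 319/8) = 54, so the W-coordinate is 1.

(-3/8, 3/8, 1)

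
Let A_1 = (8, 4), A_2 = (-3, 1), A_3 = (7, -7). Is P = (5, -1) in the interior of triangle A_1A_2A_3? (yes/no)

yes

Barycentric coordinates of P: (22/59, 14/59, 23/59).
The three coordinates are positive, positive, positive; a point is interior exactly when all three are positive.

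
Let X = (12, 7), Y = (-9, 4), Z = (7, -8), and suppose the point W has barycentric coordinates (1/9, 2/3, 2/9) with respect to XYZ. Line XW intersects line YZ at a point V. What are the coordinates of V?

Line XW meets YZ where the X-coordinate vanishes; zeroing W's X-weight and renormalizing leaves Y, Z-weights 2/3 : 2/9 → (3/4, 1/4).
So V = (3/4)·Y + (1/4)·Z = (-5, 1).

(-5, 1)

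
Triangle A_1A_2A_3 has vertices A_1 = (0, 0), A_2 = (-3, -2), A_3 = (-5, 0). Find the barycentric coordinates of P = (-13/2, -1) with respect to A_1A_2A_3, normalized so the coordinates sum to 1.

Signed area of the reference triangle: [A_1A_2A_3] = ½·(0·(-2−0) + (-3)·(0−0) + (-5)·(0−(-2))) = ½·(0 + 0 − 10) = -5.
[PA_2A_3] = ½·((-13/2)·(-2−0) + (-3)·(0−(-1)) + (-5)·(-1−(-2))) = ½·(13 − 3 − 5) = 5/2, so the A_1-coordinate is (5/2)/(-5) = -1/2.
[A_1PA_3] = ½·(0·(-1−0) + (-13/2)·(0−0) + (-5)·(0−(-1))) = ½·(0 + 0 − 5) = -5/2, so the A_2-coordinate is 1/2.
[A_1A_2P] = ½·(0·(-2−(-1)) + (-3)·(-1−0) + (-13/2)·(0−(-2))) = ½·(0 + 3 − 13) = -5, so the A_3-coordinate is 1.

(-1/2, 1/2, 1)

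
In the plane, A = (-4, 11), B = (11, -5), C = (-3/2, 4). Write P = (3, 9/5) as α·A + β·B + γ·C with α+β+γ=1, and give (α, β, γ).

(1/5, 2/5, 2/5)

Signed area of the reference triangle: [ABC] = ½·((-4)·(-5−4) + 11·(4−11) + (-3/2)·(11−(-5))) = ½·(36 − 77 − 24) = -65/2.
[PBC] = ½·(3·(-5−4) + 11·(4−(9/5)) + (-3/2)·(9/5−(-5))) = ½·(-27 + 121/5 − 51/5) = -13/2, so the A-coordinate is (-13/2)/(-65/2) = 1/5.
[APC] = ½·((-4)·(9/5−4) + 3·(4−11) + (-3/2)·(11−(9/5))) = ½·(44/5 − 21 − 69/5) = -13, so the B-coordinate is 2/5.
[ABP] = ½·((-4)·(-5−(9/5)) + 11·(9/5−11) + 3·(11−(-5))) = ½·(136/5 − 506/5 + 48) = -13, so the C-coordinate is 2/5.
Check: 1/5 + 2/5 + 2/5 = 1.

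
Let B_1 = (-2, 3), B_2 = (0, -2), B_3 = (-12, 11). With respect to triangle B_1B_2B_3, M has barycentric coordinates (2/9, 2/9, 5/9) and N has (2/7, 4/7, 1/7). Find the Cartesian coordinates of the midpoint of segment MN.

(-296/63, 80/21)

Barycentric coordinates of the midpoint are the average: (16/63, 25/63, 22/63).
Converting: (16/63)·B_1 + (25/63)·B_2 + (22/63)·B_3 = (-296/63, 80/21).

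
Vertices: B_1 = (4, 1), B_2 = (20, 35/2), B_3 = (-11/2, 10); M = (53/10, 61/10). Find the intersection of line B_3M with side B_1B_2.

(8, 41/8)

Barycentric coordinates of M with respect to B_1B_2B_3: (3/5, 1/5, 1/5).
On side B_1B_2 the B_3-coordinate is zero; dropping M's B_3-weight 1/5 and renormalizing the remaining 3/5 : 1/5 gives weights 3/4, 1/4 on B_1, B_2.
N = (3/4)·(4, 1) + (1/4)·(20, 35/2) = (8, 41/8).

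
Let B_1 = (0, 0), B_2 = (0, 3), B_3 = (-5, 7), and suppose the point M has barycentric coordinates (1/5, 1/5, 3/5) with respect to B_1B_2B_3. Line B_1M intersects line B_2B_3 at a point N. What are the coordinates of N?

(-15/4, 6)

Line B_1M meets B_2B_3 where the B_1-coordinate vanishes; zeroing M's B_1-weight and renormalizing leaves B_2, B_3-weights 1/5 : 3/5 → (1/4, 3/4).
So N = (1/4)·B_2 + (3/4)·B_3 = (-15/4, 6).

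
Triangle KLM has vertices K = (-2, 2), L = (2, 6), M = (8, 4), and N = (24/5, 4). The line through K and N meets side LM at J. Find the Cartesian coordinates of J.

(13/2, 9/2)

Barycentric coordinates of N with respect to KLM: (1/5, 1/5, 3/5).
On side LM the K-coordinate is zero; dropping N's K-weight 1/5 and renormalizing the remaining 1/5 : 3/5 gives weights 1/4, 3/4 on L, M.
J = (1/4)·(2, 6) + (3/4)·(8, 4) = (13/2, 9/2).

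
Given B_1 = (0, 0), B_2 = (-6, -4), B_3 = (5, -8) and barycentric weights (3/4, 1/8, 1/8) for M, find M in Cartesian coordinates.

(-1/8, -3/2)

M = (3/4)·B_1 + (1/8)·B_2 + (1/8)·B_3.
x-coordinate: (3/4)·0 + (1/8)·(-6) + (1/8)·5 = -1/8.
y-coordinate: (3/4)·0 + (1/8)·(-4) + (1/8)·(-8) = -3/2.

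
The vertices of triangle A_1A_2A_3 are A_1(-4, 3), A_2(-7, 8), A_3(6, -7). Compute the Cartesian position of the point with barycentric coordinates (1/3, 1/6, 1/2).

P = (1/3)·A_1 + (1/6)·A_2 + (1/2)·A_3.
x-coordinate: (1/3)·(-4) + (1/6)·(-7) + (1/2)·6 = 1/2.
y-coordinate: (1/3)·3 + (1/6)·8 + (1/2)·(-7) = -7/6.

(1/2, -7/6)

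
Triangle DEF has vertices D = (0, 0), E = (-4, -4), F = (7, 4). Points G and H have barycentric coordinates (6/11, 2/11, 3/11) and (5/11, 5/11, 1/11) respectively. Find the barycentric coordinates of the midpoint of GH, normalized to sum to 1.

Since both coordinate triples sum to 1, the midpoint's barycentrics are the componentwise average.
(6/11+5/11)/2 = 1/2; similarly 7/22 and 2/11.

(1/2, 7/22, 2/11)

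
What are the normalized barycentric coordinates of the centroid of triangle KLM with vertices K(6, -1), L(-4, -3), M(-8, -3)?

The centroid is the average of the vertices, so each weight is 1/3.

(1/3, 1/3, 1/3)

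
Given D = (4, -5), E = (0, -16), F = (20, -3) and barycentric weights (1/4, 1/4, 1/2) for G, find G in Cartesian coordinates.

(11, -27/4)

G = (1/4)·D + (1/4)·E + (1/2)·F.
x-coordinate: (1/4)·4 + (1/4)·0 + (1/2)·20 = 11.
y-coordinate: (1/4)·(-5) + (1/4)·(-16) + (1/2)·(-3) = -27/4.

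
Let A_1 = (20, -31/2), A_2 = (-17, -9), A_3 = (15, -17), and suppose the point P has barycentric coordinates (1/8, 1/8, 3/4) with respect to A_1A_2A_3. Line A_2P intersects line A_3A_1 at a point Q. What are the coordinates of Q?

(110/7, -235/14)

Line A_2P meets A_3A_1 where the A_2-coordinate vanishes; zeroing P's A_2-weight and renormalizing leaves A_3, A_1-weights 3/4 : 1/8 → (6/7, 1/7).
So Q = (6/7)·A_3 + (1/7)·A_1 = (110/7, -235/14).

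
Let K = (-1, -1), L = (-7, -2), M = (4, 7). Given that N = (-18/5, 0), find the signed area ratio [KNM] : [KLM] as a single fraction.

3/5

[KLM] = ½·((-1)·(-2−7) + (-7)·(7−(-1)) + 4·(-1−(-2))) = ½·(9 − 56 + 4) = -43/2.
[KNM] = ½·((-1)·(0−7) + (-18/5)·(7−(-1)) + 4·(-1−0)) = ½·(7 − 144/5 − 4) = -129/10, so the ratio is (-129/10)/(-43/2) = 3/5.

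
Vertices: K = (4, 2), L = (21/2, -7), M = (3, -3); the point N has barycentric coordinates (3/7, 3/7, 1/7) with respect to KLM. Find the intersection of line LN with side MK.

Line LN meets MK where the L-coordinate vanishes; zeroing N's L-weight and renormalizing leaves M, K-weights 1/7 : 3/7 → (1/4, 3/4).
So J = (1/4)·M + (3/4)·K = (15/4, 3/4).

(15/4, 3/4)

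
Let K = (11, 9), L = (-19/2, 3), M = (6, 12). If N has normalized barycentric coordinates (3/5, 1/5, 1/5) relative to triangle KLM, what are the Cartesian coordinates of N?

N = (3/5)·K + (1/5)·L + (1/5)·M.
x-coordinate: (3/5)·11 + (1/5)·(-19/2) + (1/5)·6 = 59/10.
y-coordinate: (3/5)·9 + (1/5)·3 + (1/5)·12 = 42/5.

(59/10, 42/5)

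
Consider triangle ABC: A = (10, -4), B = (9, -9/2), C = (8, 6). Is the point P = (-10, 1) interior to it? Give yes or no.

Barycentric coordinates of P: (-194/11, 190/11, 15/11).
The three coordinates are negative, positive, positive; a point is interior exactly when all three are positive.

no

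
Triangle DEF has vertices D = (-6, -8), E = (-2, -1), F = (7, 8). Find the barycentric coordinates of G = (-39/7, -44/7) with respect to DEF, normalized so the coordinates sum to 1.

(4/7, 4/7, -1/7)

Signed area of the reference triangle: [DEF] = ½·((-6)·(-1−8) + (-2)·(8−(-8)) + 7·(-8−(-1))) = ½·(54 − 32 − 49) = -27/2.
[GEF] = ½·((-39/7)·(-1−8) + (-2)·(8−(-44/7)) + 7·(-44/7−(-1))) = ½·(351/7 − 200/7 − 37) = -54/7, so the D-coordinate is (-54/7)/(-27/2) = 4/7.
[DGF] = ½·((-6)·(-44/7−8) + (-39/7)·(8−(-8)) + 7·(-8−(-44/7))) = ½·(600/7 − 624/7 − 12) = -54/7, so the E-coordinate is 4/7.
[DEG] = ½·((-6)·(-1−(-44/7)) + (-2)·(-44/7−(-8)) + (-39/7)·(-8−(-1))) = ½·(-222/7 − 24/7 + 39) = 27/14, so the F-coordinate is -1/7.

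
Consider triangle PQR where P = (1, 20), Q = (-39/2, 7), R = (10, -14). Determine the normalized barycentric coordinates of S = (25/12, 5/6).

(1/3, 1/6, 1/2)

Signed area of the reference triangle: [PQR] = ½·(1·(7−(-14)) + (-39/2)·(-14−20) + 10·(20−7)) = ½·(21 + 663 + 130) = 407.
[SQR] = ½·((25/12)·(7−(-14)) + (-39/2)·(-14−(5/6)) + 10·(5/6−7)) = ½·(175/4 + 1157/4 − 185/3) = 407/3, so the P-coordinate is (407/3)/407 = 1/3.
[PSR] = ½·(1·(5/6−(-14)) + (25/12)·(-14−20) + 10·(20−(5/6))) = ½·(89/6 − 425/6 + 575/3) = 407/6, so the Q-coordinate is 1/6.
[PQS] = ½·(1·(7−(5/6)) + (-39/2)·(5/6−20) + (25/12)·(20−7)) = ½·(37/6 + 1495/4 + 325/12) = 407/2, so the R-coordinate is 1/2.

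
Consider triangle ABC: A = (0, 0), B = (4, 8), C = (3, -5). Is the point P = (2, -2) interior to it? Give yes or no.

Barycentric coordinates of P: (4/11, 1/11, 6/11).
The three coordinates are positive, positive, positive; a point is interior exactly when all three are positive.

yes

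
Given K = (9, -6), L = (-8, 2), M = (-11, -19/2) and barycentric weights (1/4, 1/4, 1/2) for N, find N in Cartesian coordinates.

N = (1/4)·K + (1/4)·L + (1/2)·M.
x-coordinate: (1/4)·9 + (1/4)·(-8) + (1/2)·(-11) = -21/4.
y-coordinate: (1/4)·(-6) + (1/4)·2 + (1/2)·(-19/2) = -23/4.

(-21/4, -23/4)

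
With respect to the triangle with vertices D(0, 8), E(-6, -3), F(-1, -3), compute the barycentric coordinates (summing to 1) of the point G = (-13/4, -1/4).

(1/4, 1/2, 1/4)

Signed area of the reference triangle: [DEF] = ½·(0·(-3−(-3)) + (-6)·(-3−8) + (-1)·(8−(-3))) = ½·(0 + 66 − 11) = 55/2.
[GEF] = ½·((-13/4)·(-3−(-3)) + (-6)·(-3−(-1/4)) + (-1)·(-1/4−(-3))) = ½·(0 + 33/2 − 11/4) = 55/8, so the D-coordinate is (55/8)/(55/2) = 1/4.
[DGF] = ½·(0·(-1/4−(-3)) + (-13/4)·(-3−8) + (-1)·(8−(-1/4))) = ½·(0 + 143/4 − 33/4) = 55/4, so the E-coordinate is 1/2.
[DEG] = ½·(0·(-3−(-1/4)) + (-6)·(-1/4−8) + (-13/4)·(8−(-3))) = ½·(0 + 99/2 − 143/4) = 55/8, so the F-coordinate is 1/4.
Check: 1/4 + 1/2 + 1/4 = 1.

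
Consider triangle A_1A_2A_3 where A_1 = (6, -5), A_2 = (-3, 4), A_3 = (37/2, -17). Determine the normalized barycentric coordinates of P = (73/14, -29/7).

Signed area of the reference triangle: [A_1A_2A_3] = ½·(6·(4−(-17)) + (-3)·(-17−(-5)) + (37/2)·(-5−4)) = ½·(126 + 36 − 333/2) = -9/4.
[PA_2A_3] = ½·((73/14)·(4−(-17)) + (-3)·(-17−(-29/7)) + (37/2)·(-29/7−4)) = ½·(219/2 + 270/7 − 2109/14) = -9/7, so the A_1-coordinate is (-9/7)/(-9/4) = 4/7.
[A_1PA_3] = ½·(6·(-29/7−(-17)) + (73/14)·(-17−(-5)) + (37/2)·(-5−(-29/7))) = ½·(540/7 − 438/7 − 111/7) = -9/14, so the A_2-coordinate is 2/7.
[A_1A_2P] = ½·(6·(4−(-29/7)) + (-3)·(-29/7−(-5)) + (73/14)·(-5−4)) = ½·(342/7 − 18/7 − 657/14) = -9/28, so the A_3-coordinate is 1/7.
Check: 4/7 + 2/7 + 1/7 = 1.

(4/7, 2/7, 1/7)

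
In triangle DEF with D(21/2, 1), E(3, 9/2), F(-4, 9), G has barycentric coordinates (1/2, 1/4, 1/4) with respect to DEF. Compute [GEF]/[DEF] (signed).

1/2

The signed ratio [GEF]/[DEF] equals the barycentric coordinate of G at vertex D, which is 1/2.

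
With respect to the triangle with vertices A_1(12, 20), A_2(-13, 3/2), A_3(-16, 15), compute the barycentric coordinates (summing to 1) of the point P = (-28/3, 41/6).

Signed area of the reference triangle: [A_1A_2A_3] = ½·(12·(3/2−15) + (-13)·(15−20) + (-16)·(20−(3/2))) = ½·(-162 + 65 − 296) = -393/2.
[PA_2A_3] = ½·((-28/3)·(3/2−15) + (-13)·(15−(41/6)) + (-16)·(41/6−(3/2))) = ½·(126 − 637/6 − 256/3) = -131/4, so the A_1-coordinate is (-131/4)/(-393/2) = 1/6.
[A_1PA_3] = ½·(12·(41/6−15) + (-28/3)·(15−20) + (-16)·(20−(41/6))) = ½·(-98 + 140/3 − 632/3) = -131, so the A_2-coordinate is 2/3.
[A_1A_2P] = ½·(12·(3/2−(41/6)) + (-13)·(41/6−20) + (-28/3)·(20−(3/2))) = ½·(-64 + 1027/6 − 518/3) = -131/4, so the A_3-coordinate is 1/6.
Check: 1/6 + 2/3 + 1/6 = 1.

(1/6, 2/3, 1/6)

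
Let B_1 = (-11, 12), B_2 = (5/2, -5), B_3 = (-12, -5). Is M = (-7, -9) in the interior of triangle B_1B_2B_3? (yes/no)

no

Barycentric coordinates of M: (-4/17, 178/493, 431/493).
The three coordinates are negative, positive, positive; a point is interior exactly when all three are positive.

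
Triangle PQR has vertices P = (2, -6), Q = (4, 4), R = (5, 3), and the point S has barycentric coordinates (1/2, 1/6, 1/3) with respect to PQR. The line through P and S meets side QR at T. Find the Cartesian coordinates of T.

(14/3, 10/3)

Line PS meets QR where the P-coordinate vanishes; zeroing S's P-weight and renormalizing leaves Q, R-weights 1/6 : 1/3 → (1/3, 2/3).
So T = (1/3)·Q + (2/3)·R = (14/3, 10/3).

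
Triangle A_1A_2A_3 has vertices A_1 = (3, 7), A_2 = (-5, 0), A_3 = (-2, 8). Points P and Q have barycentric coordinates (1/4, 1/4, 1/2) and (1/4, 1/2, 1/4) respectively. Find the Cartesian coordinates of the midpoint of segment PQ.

Barycentric coordinates of the midpoint are the average: (1/4, 3/8, 3/8).
Converting: (1/4)·A_1 + (3/8)·A_2 + (3/8)·A_3 = (-15/8, 19/4).

(-15/8, 19/4)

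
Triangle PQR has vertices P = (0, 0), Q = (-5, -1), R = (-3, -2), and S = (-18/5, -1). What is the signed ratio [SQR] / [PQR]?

1/5

[PQR] = ½·(0·(-1−(-2)) + (-5)·(-2−0) + (-3)·(0−(-1))) = ½·(0 + 10 − 3) = 7/2.
[SQR] = ½·((-18/5)·(-1−(-2)) + (-5)·(-2−(-1)) + (-3)·(-1−(-1))) = ½·(-18/5 + 5 + 0) = 7/10, so the ratio is (7/10)/(7/2) = 1/5.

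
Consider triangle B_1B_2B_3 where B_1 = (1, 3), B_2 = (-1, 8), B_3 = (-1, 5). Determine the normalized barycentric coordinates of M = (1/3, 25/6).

(2/3, 1/6, 1/6)

Signed area of the reference triangle: [B_1B_2B_3] = ½·(1·(8−5) + (-1)·(5−3) + (-1)·(3−8)) = ½·(3 − 2 + 5) = 3.
[MB_2B_3] = ½·((1/3)·(8−5) + (-1)·(5−(25/6)) + (-1)·(25/6−8)) = ½·(1 − 5/6 + 23/6) = 2, so the B_1-coordinate is 2/3 = 2/3.
[B_1MB_3] = ½·(1·(25/6−5) + (1/3)·(5−3) + (-1)·(3−(25/6))) = ½·(-5/6 + 2/3 + 7/6) = 1/2, so the B_2-coordinate is 1/6.
[B_1B_2M] = ½·(1·(8−(25/6)) + (-1)·(25/6−3) + (1/3)·(3−8)) = ½·(23/6 − 7/6 − 5/3) = 1/2, so the B_3-coordinate is 1/6.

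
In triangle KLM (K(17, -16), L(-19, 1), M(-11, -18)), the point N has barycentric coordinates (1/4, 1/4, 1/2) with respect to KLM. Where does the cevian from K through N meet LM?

(-41/3, -35/3)

Line KN meets LM where the K-coordinate vanishes; zeroing N's K-weight and renormalizing leaves L, M-weights 1/4 : 1/2 → (1/3, 2/3).
So J = (1/3)·L + (2/3)·M = (-41/3, -35/3).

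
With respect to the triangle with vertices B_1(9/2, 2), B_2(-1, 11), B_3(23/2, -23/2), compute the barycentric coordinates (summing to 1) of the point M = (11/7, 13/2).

(1/7, 5/7, 1/7)

Signed area of the reference triangle: [B_1B_2B_3] = ½·((9/2)·(11−(-23/2)) + (-1)·(-23/2−2) + (23/2)·(2−11)) = ½·(405/4 + 27/2 − 207/2) = 45/8.
[MB_2B_3] = ½·((11/7)·(11−(-23/2)) + (-1)·(-23/2−(13/2)) + (23/2)·(13/2−11)) = ½·(495/14 + 18 − 207/4) = 45/56, so the B_1-coordinate is (45/56)/(45/8) = 1/7.
[B_1MB_3] = ½·((9/2)·(13/2−(-23/2)) + (11/7)·(-23/2−2) + (23/2)·(2−(13/2))) = ½·(81 − 297/14 − 207/4) = 225/56, so the B_2-coordinate is 5/7.
[B_1B_2M] = ½·((9/2)·(11−(13/2)) + (-1)·(13/2−2) + (11/7)·(2−11)) = ½·(81/4 − 9/2 − 99/7) = 45/56, so the B_3-coordinate is 1/7.
Check: 1/7 + 5/7 + 1/7 = 1.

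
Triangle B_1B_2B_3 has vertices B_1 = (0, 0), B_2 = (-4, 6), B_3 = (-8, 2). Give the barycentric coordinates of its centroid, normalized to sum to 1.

(1/3, 1/3, 1/3)

The centroid is the average of the vertices, so each weight is 1/3.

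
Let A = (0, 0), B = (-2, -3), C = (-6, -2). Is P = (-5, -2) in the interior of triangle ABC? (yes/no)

yes

Barycentric coordinates of P: (1/14, 1/7, 11/14).
The three coordinates are positive, positive, positive; a point is interior exactly when all three are positive.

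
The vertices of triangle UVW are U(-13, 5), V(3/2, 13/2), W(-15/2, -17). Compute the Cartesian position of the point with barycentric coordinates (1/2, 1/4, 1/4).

P = (1/2)·U + (1/4)·V + (1/4)·W.
x-coordinate: (1/2)·(-13) + (1/4)·(3/2) + (1/4)·(-15/2) = -8.
y-coordinate: (1/2)·5 + (1/4)·(13/2) + (1/4)·(-17) = -1/8.

(-8, -1/8)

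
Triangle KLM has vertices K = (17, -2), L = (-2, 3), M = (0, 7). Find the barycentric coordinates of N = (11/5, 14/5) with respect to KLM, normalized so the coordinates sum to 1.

(1/5, 3/5, 1/5)

Signed area of the reference triangle: [KLM] = ½·(17·(3−7) + (-2)·(7−(-2)) + 0·(-2−3)) = ½·(-68 − 18 + 0) = -43.
[NLM] = ½·((11/5)·(3−7) + (-2)·(7−(14/5)) + 0·(14/5−3)) = ½·(-44/5 − 42/5 + 0) = -43/5, so the K-coordinate is (-43/5)/(-43) = 1/5.
[KNM] = ½·(17·(14/5−7) + (11/5)·(7−(-2)) + 0·(-2−(14/5))) = ½·(-357/5 + 99/5 + 0) = -129/5, so the L-coordinate is 3/5.
[KLN] = ½·(17·(3−(14/5)) + (-2)·(14/5−(-2)) + (11/5)·(-2−3)) = ½·(17/5 − 48/5 − 11) = -43/5, so the M-coordinate is 1/5.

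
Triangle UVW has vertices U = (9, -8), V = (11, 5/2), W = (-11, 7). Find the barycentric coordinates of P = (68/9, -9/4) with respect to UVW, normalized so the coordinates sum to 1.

Signed area of the reference triangle: [UVW] = ½·(9·(5/2−7) + 11·(7−(-8)) + (-11)·(-8−(5/2))) = ½·(-81/2 + 165 + 231/2) = 120.
[PVW] = ½·((68/9)·(5/2−7) + 11·(7−(-9/4)) + (-11)·(-9/4−(5/2))) = ½·(-34 + 407/4 + 209/4) = 60, so the U-coordinate is 60/120 = 1/2.
[UPW] = ½·(9·(-9/4−7) + (68/9)·(7−(-8)) + (-11)·(-8−(-9/4))) = ½·(-333/4 + 340/3 + 253/4) = 140/3, so the V-coordinate is 7/18.
[UVP] = ½·(9·(5/2−(-9/4)) + 11·(-9/4−(-8)) + (68/9)·(-8−(5/2))) = ½·(171/4 + 253/4 − 238/3) = 40/3, so the W-coordinate is 1/9.

(1/2, 7/18, 1/9)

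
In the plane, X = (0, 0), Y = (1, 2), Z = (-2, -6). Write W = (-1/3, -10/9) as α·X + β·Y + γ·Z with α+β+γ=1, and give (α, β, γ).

(2/3, 1/9, 2/9)

Signed area of the reference triangle: [XYZ] = ½·(0·(2−(-6)) + 1·(-6−0) + (-2)·(0−2)) = ½·(0 − 6 + 4) = -1.
[WYZ] = ½·((-1/3)·(2−(-6)) + 1·(-6−(-10/9)) + (-2)·(-10/9−2)) = ½·(-8/3 − 44/9 + 56/9) = -2/3, so the X-coordinate is (-2/3)/(-1) = 2/3.
[XWZ] = ½·(0·(-10/9−(-6)) + (-1/3)·(-6−0) + (-2)·(0−(-10/9))) = ½·(0 + 2 − 20/9) = -1/9, so the Y-coordinate is 1/9.
[XYW] = ½·(0·(2−(-10/9)) + 1·(-10/9−0) + (-1/3)·(0−2)) = ½·(0 − 10/9 + 2/3) = -2/9, so the Z-coordinate is 2/9.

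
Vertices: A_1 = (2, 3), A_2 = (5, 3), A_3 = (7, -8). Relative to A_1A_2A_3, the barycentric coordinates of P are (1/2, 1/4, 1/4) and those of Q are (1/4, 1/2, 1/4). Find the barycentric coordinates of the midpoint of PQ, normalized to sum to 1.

Since both coordinate triples sum to 1, the midpoint's barycentrics are the componentwise average.
(1/2+1/4)/2 = 3/8; similarly 3/8 and 1/4.

(3/8, 3/8, 1/4)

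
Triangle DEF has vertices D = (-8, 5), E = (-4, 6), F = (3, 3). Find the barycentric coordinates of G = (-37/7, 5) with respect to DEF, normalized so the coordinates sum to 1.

(4/7, 2/7, 1/7)

Signed area of the reference triangle: [DEF] = ½·((-8)·(6−3) + (-4)·(3−5) + 3·(5−6)) = ½·(-24 + 8 − 3) = -19/2.
[GEF] = ½·((-37/7)·(6−3) + (-4)·(3−5) + 3·(5−6)) = ½·(-111/7 + 8 − 3) = -38/7, so the D-coordinate is (-38/7)/(-19/2) = 4/7.
[DGF] = ½·((-8)·(5−3) + (-37/7)·(3−5) + 3·(5−5)) = ½·(-16 + 74/7 + 0) = -19/7, so the E-coordinate is 2/7.
[DEG] = ½·((-8)·(6−5) + (-4)·(5−5) + (-37/7)·(5−6)) = ½·(-8 + 0 + 37/7) = -19/14, so the F-coordinate is 1/7.
Check: 4/7 + 2/7 + 1/7 = 1.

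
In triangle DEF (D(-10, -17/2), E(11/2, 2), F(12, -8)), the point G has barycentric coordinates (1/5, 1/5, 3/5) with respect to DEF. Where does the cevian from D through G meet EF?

(83/8, -11/2)

Line DG meets EF where the D-coordinate vanishes; zeroing G's D-weight and renormalizing leaves E, F-weights 1/5 : 3/5 → (1/4, 3/4).
So H = (1/4)·E + (3/4)·F = (83/8, -11/2).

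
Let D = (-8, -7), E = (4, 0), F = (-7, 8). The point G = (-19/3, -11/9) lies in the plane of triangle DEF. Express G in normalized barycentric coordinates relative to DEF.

(5/9, 1/9, 1/3)

Signed area of the reference triangle: [DEF] = ½·((-8)·(0−8) + 4·(8−(-7)) + (-7)·(-7−0)) = ½·(64 + 60 + 49) = 173/2.
[GEF] = ½·((-19/3)·(0−8) + 4·(8−(-11/9)) + (-7)·(-11/9−0)) = ½·(152/3 + 332/9 + 77/9) = 865/18, so the D-coordinate is (865/18)/(173/2) = 5/9.
[DGF] = ½·((-8)·(-11/9−8) + (-19/3)·(8−(-7)) + (-7)·(-7−(-11/9))) = ½·(664/9 − 95 + 364/9) = 173/18, so the E-coordinate is 1/9.
[DEG] = ½·((-8)·(0−(-11/9)) + 4·(-11/9−(-7)) + (-19/3)·(-7−0)) = ½·(-88/9 + 208/9 + 133/3) = 173/6, so the F-coordinate is 1/3.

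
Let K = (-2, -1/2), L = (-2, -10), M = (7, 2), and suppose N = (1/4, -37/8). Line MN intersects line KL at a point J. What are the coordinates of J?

Barycentric coordinates of N with respect to KLM: (1/4, 1/2, 1/4).
On side KL the M-coordinate is zero; dropping N's M-weight 1/4 and renormalizing the remaining 1/4 : 1/2 gives weights 1/3, 2/3 on K, L.
J = (1/3)·(-2, -1/2) + (2/3)·(-2, -10) = (-2, -41/6).

(-2, -41/6)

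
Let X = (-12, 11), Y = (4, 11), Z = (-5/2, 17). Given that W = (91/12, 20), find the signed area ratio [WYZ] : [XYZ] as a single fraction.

[XYZ] = ½·((-12)·(11−17) + 4·(17−11) + (-5/2)·(11−11)) = ½·(72 + 24 + 0) = 48.
[WYZ] = ½·((91/12)·(11−17) + 4·(17−20) + (-5/2)·(20−11)) = ½·(-91/2 − 12 − 45/2) = -40, so the ratio is (-40)/48 = -5/6.

-5/6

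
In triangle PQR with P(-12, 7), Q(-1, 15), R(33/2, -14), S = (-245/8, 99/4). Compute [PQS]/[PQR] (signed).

[PQR] = ½·((-12)·(15−(-14)) + (-1)·(-14−7) + (33/2)·(7−15)) = ½·(-348 + 21 − 132) = -459/2.
[PQS] = ½·((-12)·(15−(99/4)) + (-1)·(99/4−7) + (-245/8)·(7−15)) = ½·(117 − 71/4 + 245) = 1377/8, so the ratio is (1377/8)/(-459/2) = -3/4.

-3/4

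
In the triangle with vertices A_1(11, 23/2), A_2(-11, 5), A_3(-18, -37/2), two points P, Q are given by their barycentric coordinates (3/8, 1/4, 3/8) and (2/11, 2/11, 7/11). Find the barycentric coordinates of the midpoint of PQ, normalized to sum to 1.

(49/176, 19/88, 89/176)

Since both coordinate triples sum to 1, the midpoint's barycentrics are the componentwise average.
(3/8+2/11)/2 = 49/176; similarly 19/88 and 89/176.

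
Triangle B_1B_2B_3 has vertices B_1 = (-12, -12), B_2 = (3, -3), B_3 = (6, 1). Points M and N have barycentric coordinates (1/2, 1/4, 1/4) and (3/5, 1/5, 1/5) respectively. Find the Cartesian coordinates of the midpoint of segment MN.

Barycentric coordinates of the midpoint are the average: (11/20, 9/40, 9/40).
Converting: (11/20)·B_1 + (9/40)·B_2 + (9/40)·B_3 = (-183/40, -141/20).

(-183/40, -141/20)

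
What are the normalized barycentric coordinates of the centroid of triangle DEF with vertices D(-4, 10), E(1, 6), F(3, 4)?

The centroid is the average of the vertices, so each weight is 1/3.

(1/3, 1/3, 1/3)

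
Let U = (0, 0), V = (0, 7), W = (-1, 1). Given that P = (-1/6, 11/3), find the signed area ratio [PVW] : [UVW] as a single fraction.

[UVW] = ½·(0·(7−1) + 0·(1−0) + (-1)·(0−7)) = ½·(0 + 0 + 7) = 7/2.
[PVW] = ½·((-1/6)·(7−1) + 0·(1−(11/3)) + (-1)·(11/3−7)) = ½·(-1 + 0 + 10/3) = 7/6, so the ratio is (7/6)/(7/2) = 1/3.

1/3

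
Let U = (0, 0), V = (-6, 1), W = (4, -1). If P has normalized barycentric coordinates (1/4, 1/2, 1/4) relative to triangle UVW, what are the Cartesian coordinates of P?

(-2, 1/4)

P = (1/4)·U + (1/2)·V + (1/4)·W.
x-coordinate: (1/4)·0 + (1/2)·(-6) + (1/4)·4 = -2.
y-coordinate: (1/4)·0 + (1/2)·1 + (1/4)·(-1) = 1/4.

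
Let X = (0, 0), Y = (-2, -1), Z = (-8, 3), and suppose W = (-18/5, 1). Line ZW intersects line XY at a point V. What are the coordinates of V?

Barycentric coordinates of W with respect to XYZ: (2/5, 1/5, 2/5).
On side XY the Z-coordinate is zero; dropping W's Z-weight 2/5 and renormalizing the remaining 2/5 : 1/5 gives weights 2/3, 1/3 on X, Y.
V = (2/3)·(0, 0) + (1/3)·(-2, -1) = (-2/3, -1/3).

(-2/3, -1/3)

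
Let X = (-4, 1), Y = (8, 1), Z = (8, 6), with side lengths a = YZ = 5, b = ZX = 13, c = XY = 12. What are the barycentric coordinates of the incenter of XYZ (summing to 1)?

The incenter has barycentric coordinates proportional to the opposite side lengths: (5 : 13 : 12).
Normalizing by 5+13+12 = 30 gives (1/6, 13/30, 2/5).

(1/6, 13/30, 2/5)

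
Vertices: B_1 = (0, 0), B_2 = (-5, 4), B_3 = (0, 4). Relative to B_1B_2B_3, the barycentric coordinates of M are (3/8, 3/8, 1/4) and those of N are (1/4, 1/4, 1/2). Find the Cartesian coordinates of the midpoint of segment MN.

Barycentric coordinates of the midpoint are the average: (5/16, 5/16, 3/8).
Converting: (5/16)·B_1 + (5/16)·B_2 + (3/8)·B_3 = (-25/16, 11/4).

(-25/16, 11/4)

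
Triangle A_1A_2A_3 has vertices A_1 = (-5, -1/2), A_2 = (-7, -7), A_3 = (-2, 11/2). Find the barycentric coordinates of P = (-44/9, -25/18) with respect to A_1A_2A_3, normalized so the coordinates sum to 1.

(2/9, 4/9, 1/3)

Signed area of the reference triangle: [A_1A_2A_3] = ½·((-5)·(-7−(11/2)) + (-7)·(11/2−(-1/2)) + (-2)·(-1/2−(-7))) = ½·(125/2 − 42 − 13) = 15/4.
[PA_2A_3] = ½·((-44/9)·(-7−(11/2)) + (-7)·(11/2−(-25/18)) + (-2)·(-25/18−(-7))) = ½·(550/9 − 434/9 − 101/9) = 5/6, so the A_1-coordinate is (5/6)/(15/4) = 2/9.
[A_1PA_3] = ½·((-5)·(-25/18−(11/2)) + (-44/9)·(11/2−(-1/2)) + (-2)·(-1/2−(-25/18))) = ½·(310/9 − 88/3 − 16/9) = 5/3, so the A_2-coordinate is 4/9.
[A_1A_2P] = ½·((-5)·(-7−(-25/18)) + (-7)·(-25/18−(-1/2)) + (-44/9)·(-1/2−(-7))) = ½·(505/18 + 56/9 − 286/9) = 5/4, so the A_3-coordinate is 1/3.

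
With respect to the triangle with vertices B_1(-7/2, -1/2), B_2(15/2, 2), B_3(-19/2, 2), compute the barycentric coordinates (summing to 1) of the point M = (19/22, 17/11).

(2/11, 6/11, 3/11)

Signed area of the reference triangle: [B_1B_2B_3] = ½·((-7/2)·(2−2) + (15/2)·(2−(-1/2)) + (-19/2)·(-1/2−2)) = ½·(0 + 75/4 + 95/4) = 85/4.
[MB_2B_3] = ½·((19/22)·(2−2) + (15/2)·(2−(17/11)) + (-19/2)·(17/11−2)) = ½·(0 + 75/22 + 95/22) = 85/22, so the B_1-coordinate is (85/22)/(85/4) = 2/11.
[B_1MB_3] = ½·((-7/2)·(17/11−2) + (19/22)·(2−(-1/2)) + (-19/2)·(-1/2−(17/11))) = ½·(35/22 + 95/44 + 855/44) = 255/22, so the B_2-coordinate is 6/11.
[B_1B_2M] = ½·((-7/2)·(2−(17/11)) + (15/2)·(17/11−(-1/2)) + (19/22)·(-1/2−2)) = ½·(-35/22 + 675/44 − 95/44) = 255/44, so the B_3-coordinate is 3/11.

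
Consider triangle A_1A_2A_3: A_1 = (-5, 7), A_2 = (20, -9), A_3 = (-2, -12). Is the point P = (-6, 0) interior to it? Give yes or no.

no

Barycentric coordinates of P: (276/427, -40/427, 191/427).
The three coordinates are positive, negative, positive; a point is interior exactly when all three are positive.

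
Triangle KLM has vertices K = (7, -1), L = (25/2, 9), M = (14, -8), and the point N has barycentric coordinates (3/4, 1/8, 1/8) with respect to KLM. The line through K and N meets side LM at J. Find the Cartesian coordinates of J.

Line KN meets LM where the K-coordinate vanishes; zeroing N's K-weight and renormalizing leaves L, M-weights 1/8 : 1/8 → (1/2, 1/2).
So J = (1/2)·L + (1/2)·M = (53/4, 1/2).

(53/4, 1/2)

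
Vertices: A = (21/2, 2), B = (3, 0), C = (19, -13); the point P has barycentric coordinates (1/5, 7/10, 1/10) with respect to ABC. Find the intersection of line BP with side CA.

(40/3, -3)

Line BP meets CA where the B-coordinate vanishes; zeroing P's B-weight and renormalizing leaves C, A-weights 1/10 : 1/5 → (1/3, 2/3).
So Q = (1/3)·C + (2/3)·A = (40/3, -3).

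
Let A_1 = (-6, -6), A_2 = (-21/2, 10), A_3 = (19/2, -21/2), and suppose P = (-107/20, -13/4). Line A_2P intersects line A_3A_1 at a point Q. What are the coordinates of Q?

(-65/16, -105/16)

Barycentric coordinates of P with respect to A_1A_2A_3: (7/10, 1/5, 1/10).
On side A_3A_1 the A_2-coordinate is zero; dropping P's A_2-weight 1/5 and renormalizing the remaining 1/10 : 7/10 gives weights 1/8, 7/8 on A_3, A_1.
Q = (1/8)·(19/2, -21/2) + (7/8)·(-6, -6) = (-65/16, -105/16).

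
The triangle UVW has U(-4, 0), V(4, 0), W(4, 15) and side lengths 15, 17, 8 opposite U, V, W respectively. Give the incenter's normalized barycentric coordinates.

(3/8, 17/40, 1/5)

The incenter has barycentric coordinates proportional to the opposite side lengths: (15 : 17 : 8).
Normalizing by 15+17+8 = 40 gives (3/8, 17/40, 1/5).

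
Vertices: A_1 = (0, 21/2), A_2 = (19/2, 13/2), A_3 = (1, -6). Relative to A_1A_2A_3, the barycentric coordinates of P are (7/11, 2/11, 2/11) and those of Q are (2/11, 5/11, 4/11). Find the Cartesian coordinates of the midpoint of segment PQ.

Barycentric coordinates of the midpoint are the average: (9/22, 7/22, 3/11).
Converting: (9/22)·A_1 + (7/22)·A_2 + (3/11)·A_3 = (145/44, 52/11).

(145/44, 52/11)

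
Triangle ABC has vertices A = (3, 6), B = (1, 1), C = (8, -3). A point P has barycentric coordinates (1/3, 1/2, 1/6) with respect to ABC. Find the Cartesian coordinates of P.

(17/6, 2)

P = (1/3)·A + (1/2)·B + (1/6)·C.
x-coordinate: (1/3)·3 + (1/2)·1 + (1/6)·8 = 17/6.
y-coordinate: (1/3)·6 + (1/2)·1 + (1/6)·(-3) = 2.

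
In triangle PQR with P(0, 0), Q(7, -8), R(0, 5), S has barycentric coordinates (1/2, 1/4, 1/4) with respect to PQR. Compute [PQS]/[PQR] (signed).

The signed ratio [PQS]/[PQR] equals the barycentric coordinate of S at vertex R, which is 1/4.

1/4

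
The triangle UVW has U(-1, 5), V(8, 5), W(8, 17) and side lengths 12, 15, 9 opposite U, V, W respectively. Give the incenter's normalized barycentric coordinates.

The incenter has barycentric coordinates proportional to the opposite side lengths: (12 : 15 : 9).
Normalizing by 12+15+9 = 36 gives (1/3, 5/12, 1/4).

(1/3, 5/12, 1/4)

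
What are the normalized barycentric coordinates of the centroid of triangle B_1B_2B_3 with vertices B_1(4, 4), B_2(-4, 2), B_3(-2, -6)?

(1/3, 1/3, 1/3)

The centroid is the average of the vertices, so each weight is 1/3.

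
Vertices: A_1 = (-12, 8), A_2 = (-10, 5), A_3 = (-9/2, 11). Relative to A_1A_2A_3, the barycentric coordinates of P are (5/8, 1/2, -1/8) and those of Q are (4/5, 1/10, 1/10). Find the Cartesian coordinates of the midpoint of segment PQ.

(-1839/160, 113/16)

Barycentric coordinates of the midpoint are the average: (57/80, 3/10, -1/80).
Converting: (57/80)·A_1 + (3/10)·A_2 + (-1/80)·A_3 = (-1839/160, 113/16).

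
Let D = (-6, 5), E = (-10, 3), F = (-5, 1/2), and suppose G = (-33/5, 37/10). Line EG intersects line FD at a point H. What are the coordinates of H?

Barycentric coordinates of G with respect to DEF: (3/5, 1/5, 1/5).
On side FD the E-coordinate is zero; dropping G's E-weight 1/5 and renormalizing the remaining 1/5 : 3/5 gives weights 1/4, 3/4 on F, D.
H = (1/4)·(-5, 1/2) + (3/4)·(-6, 5) = (-23/4, 31/8).

(-23/4, 31/8)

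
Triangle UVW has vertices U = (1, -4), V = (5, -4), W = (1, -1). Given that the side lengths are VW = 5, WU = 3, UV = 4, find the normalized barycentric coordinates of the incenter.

The incenter has barycentric coordinates proportional to the opposite side lengths: (5 : 3 : 4).
Normalizing by 5+3+4 = 12 gives (5/12, 1/4, 1/3).

(5/12, 1/4, 1/3)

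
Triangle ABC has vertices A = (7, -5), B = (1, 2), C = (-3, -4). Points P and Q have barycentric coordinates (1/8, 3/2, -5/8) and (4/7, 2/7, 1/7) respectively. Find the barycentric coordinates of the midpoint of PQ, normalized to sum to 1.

Since both coordinate triples sum to 1, the midpoint's barycentrics are the componentwise average.
(1/8+4/7)/2 = 39/112; similarly 25/28 and -27/112.

(39/112, 25/28, -27/112)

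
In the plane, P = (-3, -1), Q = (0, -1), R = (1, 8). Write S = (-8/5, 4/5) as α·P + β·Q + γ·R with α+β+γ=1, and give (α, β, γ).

(3/5, 1/5, 1/5)

Signed area of the reference triangle: [PQR] = ½·((-3)·(-1−8) + 0·(8−(-1)) + 1·(-1−(-1))) = ½·(27 + 0 + 0) = 27/2.
[SQR] = ½·((-8/5)·(-1−8) + 0·(8−(4/5)) + 1·(4/5−(-1))) = ½·(72/5 + 0 + 9/5) = 81/10, so the P-coordinate is (81/10)/(27/2) = 3/5.
[PSR] = ½·((-3)·(4/5−8) + (-8/5)·(8−(-1)) + 1·(-1−(4/5))) = ½·(108/5 − 72/5 − 9/5) = 27/10, so the Q-coordinate is 1/5.
[PQS] = ½·((-3)·(-1−(4/5)) + 0·(4/5−(-1)) + (-8/5)·(-1−(-1))) = ½·(27/5 + 0 + 0) = 27/10, so the R-coordinate is 1/5.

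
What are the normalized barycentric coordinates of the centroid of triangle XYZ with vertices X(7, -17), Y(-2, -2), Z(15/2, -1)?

(1/3, 1/3, 1/3)

The centroid is the average of the vertices, so each weight is 1/3.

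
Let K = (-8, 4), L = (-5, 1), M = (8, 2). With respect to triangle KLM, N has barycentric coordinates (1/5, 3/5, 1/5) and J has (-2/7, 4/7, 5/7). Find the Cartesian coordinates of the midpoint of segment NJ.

(15/14, 93/70)

Barycentric coordinates of the midpoint are the average: (-3/70, 41/70, 16/35).
Converting: (-3/70)·K + (41/70)·L + (16/35)·M = (15/14, 93/70).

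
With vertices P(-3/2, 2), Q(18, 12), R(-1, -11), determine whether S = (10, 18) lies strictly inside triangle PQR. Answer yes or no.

no

Barycentric coordinates of S: (596/517, 315/517, -394/517).
The three coordinates are positive, positive, negative; a point is interior exactly when all three are positive.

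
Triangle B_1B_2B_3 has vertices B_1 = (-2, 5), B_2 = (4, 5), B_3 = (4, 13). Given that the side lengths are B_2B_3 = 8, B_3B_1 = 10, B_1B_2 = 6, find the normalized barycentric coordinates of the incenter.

The incenter has barycentric coordinates proportional to the opposite side lengths: (8 : 10 : 6).
Normalizing by 8+10+6 = 24 gives (1/3, 5/12, 1/4).

(1/3, 5/12, 1/4)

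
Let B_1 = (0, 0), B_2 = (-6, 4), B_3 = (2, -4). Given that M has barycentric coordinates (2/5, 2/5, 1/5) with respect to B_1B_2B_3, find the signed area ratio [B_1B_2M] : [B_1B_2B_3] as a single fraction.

The signed ratio [B_1B_2M]/[B_1B_2B_3] equals the barycentric coordinate of M at vertex B_3, which is 1/5.

1/5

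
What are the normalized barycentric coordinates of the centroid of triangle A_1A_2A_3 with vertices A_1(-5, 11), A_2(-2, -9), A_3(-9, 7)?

(1/3, 1/3, 1/3)

The centroid is the average of the vertices, so each weight is 1/3.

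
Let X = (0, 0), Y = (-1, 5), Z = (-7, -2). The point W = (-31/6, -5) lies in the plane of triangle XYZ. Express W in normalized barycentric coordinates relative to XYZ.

Signed area of the reference triangle: [XYZ] = ½·(0·(5−(-2)) + (-1)·(-2−0) + (-7)·(0−5)) = ½·(0 + 2 + 35) = 37/2.
[WYZ] = ½·((-31/6)·(5−(-2)) + (-1)·(-2−(-5)) + (-7)·(-5−5)) = ½·(-217/6 − 3 + 70) = 185/12, so the X-coordinate is (185/12)/(37/2) = 5/6.
[XWZ] = ½·(0·(-5−(-2)) + (-31/6)·(-2−0) + (-7)·(0−(-5))) = ½·(0 + 31/3 − 35) = -37/3, so the Y-coordinate is -2/3.
[XYW] = ½·(0·(5−(-5)) + (-1)·(-5−0) + (-31/6)·(0−5)) = ½·(0 + 5 + 155/6) = 185/12, so the Z-coordinate is 5/6.

(5/6, -2/3, 5/6)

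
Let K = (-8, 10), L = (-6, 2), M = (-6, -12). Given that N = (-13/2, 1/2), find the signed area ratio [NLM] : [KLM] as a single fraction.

1/4

[KLM] = ½·((-8)·(2−(-12)) + (-6)·(-12−10) + (-6)·(10−2)) = ½·(-112 + 132 − 48) = -14.
[NLM] = ½·((-13/2)·(2−(-12)) + (-6)·(-12−(1/2)) + (-6)·(1/2−2)) = ½·(-91 + 75 + 9) = -7/2, so the ratio is (-7/2)/(-14) = 1/4.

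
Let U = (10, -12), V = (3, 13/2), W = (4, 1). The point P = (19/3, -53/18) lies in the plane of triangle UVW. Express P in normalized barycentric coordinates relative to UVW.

(4/9, 1/3, 2/9)

Signed area of the reference triangle: [UVW] = ½·(10·(13/2−1) + 3·(1−(-12)) + 4·(-12−(13/2))) = ½·(55 + 39 − 74) = 10.
[PVW] = ½·((19/3)·(13/2−1) + 3·(1−(-53/18)) + 4·(-53/18−(13/2))) = ½·(209/6 + 71/6 − 340/9) = 40/9, so the U-coordinate is (40/9)/10 = 4/9.
[UPW] = ½·(10·(-53/18−1) + (19/3)·(1−(-12)) + 4·(-12−(-53/18))) = ½·(-355/9 + 247/3 − 326/9) = 10/3, so the V-coordinate is 1/3.
[UVP] = ½·(10·(13/2−(-53/18)) + 3·(-53/18−(-12)) + (19/3)·(-12−(13/2))) = ½·(850/9 + 163/6 − 703/6) = 20/9, so the W-coordinate is 2/9.
Check: 4/9 + 1/3 + 2/9 = 1.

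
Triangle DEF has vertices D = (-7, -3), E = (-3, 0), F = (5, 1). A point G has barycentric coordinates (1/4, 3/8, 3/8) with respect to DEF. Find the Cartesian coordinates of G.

G = (1/4)·D + (3/8)·E + (3/8)·F.
x-coordinate: (1/4)·(-7) + (3/8)·(-3) + (3/8)·5 = -1.
y-coordinate: (1/4)·(-3) + (3/8)·0 + (3/8)·1 = -3/8.

(-1, -3/8)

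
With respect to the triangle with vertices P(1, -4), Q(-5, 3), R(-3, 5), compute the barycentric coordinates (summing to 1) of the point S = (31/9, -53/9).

Signed area of the reference triangle: [PQR] = ½·(1·(3−5) + (-5)·(5−(-4)) + (-3)·(-4−3)) = ½·(-2 − 45 + 21) = -13.
[SQR] = ½·((31/9)·(3−5) + (-5)·(5−(-53/9)) + (-3)·(-53/9−3)) = ½·(-62/9 − 490/9 + 80/3) = -52/3, so the P-coordinate is (-52/3)/(-13) = 4/3.
[PSR] = ½·(1·(-53/9−5) + (31/9)·(5−(-4)) + (-3)·(-4−(-53/9))) = ½·(-98/9 + 31 − 17/3) = 65/9, so the Q-coordinate is -5/9.
[PQS] = ½·(1·(3−(-53/9)) + (-5)·(-53/9−(-4)) + (31/9)·(-4−3)) = ½·(80/9 + 85/9 − 217/9) = -26/9, so the R-coordinate is 2/9.
Check: 4/3 − 5/9 + 2/9 = 1.

(4/3, -5/9, 2/9)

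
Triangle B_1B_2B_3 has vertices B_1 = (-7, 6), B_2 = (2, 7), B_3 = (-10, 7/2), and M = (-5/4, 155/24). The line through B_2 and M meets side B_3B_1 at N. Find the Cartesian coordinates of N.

Barycentric coordinates of M with respect to B_1B_2B_3: (1/4, 2/3, 1/12).
On side B_3B_1 the B_2-coordinate is zero; dropping M's B_2-weight 2/3 and renormalizing the remaining 1/12 : 1/4 gives weights 1/4, 3/4 on B_3, B_1.
N = (1/4)·(-10, 7/2) + (3/4)·(-7, 6) = (-31/4, 43/8).

(-31/4, 43/8)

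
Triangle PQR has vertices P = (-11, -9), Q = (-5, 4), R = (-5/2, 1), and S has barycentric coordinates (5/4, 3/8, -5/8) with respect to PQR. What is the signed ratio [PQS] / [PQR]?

The signed ratio [PQS]/[PQR] equals the barycentric coordinate of S at vertex R, which is -5/8.

-5/8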